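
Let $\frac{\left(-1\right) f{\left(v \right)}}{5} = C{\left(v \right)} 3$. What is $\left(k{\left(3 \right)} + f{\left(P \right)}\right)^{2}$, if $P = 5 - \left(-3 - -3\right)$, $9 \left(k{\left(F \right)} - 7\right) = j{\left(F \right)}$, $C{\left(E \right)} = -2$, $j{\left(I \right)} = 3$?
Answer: $\frac{12544}{9} \approx 1393.8$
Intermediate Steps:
$k{\left(F \right)} = \frac{22}{3}$ ($k{\left(F \right)} = 7 + \frac{1}{9} \cdot 3 = 7 + \frac{1}{3} = \frac{22}{3}$)
$P = 5$ ($P = 5 - \left(-3 + 3\right) = 5 - 0 = 5 + 0 = 5$)
$f{\left(v \right)} = 30$ ($f{\left(v \right)} = - 5 \left(\left(-2\right) 3\right) = \left(-5\right) \left(-6\right) = 30$)
$\left(k{\left(3 \right)} + f{\left(P \right)}\right)^{2} = \left(\frac{22}{3} + 30\right)^{2} = \left(\frac{112}{3}\right)^{2} = \frac{12544}{9}$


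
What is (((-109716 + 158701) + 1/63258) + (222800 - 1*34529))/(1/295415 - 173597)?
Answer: -4433688775575335/3244069993202532 ≈ -1.3667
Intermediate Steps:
(((-109716 + 158701) + 1/63258) + (222800 - 1*34529))/(1/295415 - 173597) = ((48985 + 1/63258) + (222800 - 34529))/(1/295415 - 173597) = (3098693131/63258 + 188271)/(-51283157754/295415) = (15008340049/63258)*(-295415/51283157754) = -4433688775575335/3244069993202532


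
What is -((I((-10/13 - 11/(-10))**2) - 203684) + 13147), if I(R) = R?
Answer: 3220073451/16900 ≈ 1.9054e+5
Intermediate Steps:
-((I((-10/13 - 11/(-10))**2) - 203684) + 13147) = -(((-10/13 - 11/(-10))**2 - 203684) + 13147) = -(((-10*1/13 - 11*(-1/10))**2 - 203684) + 13147) = -(((-10/13 + 11/10)**2 - 203684) + 13147) = -(((43/130)**2 - 203684) + 13147) = -((1849/16900 - 203684) + 13147) = -(-3442257751/16900 + 13147) = -1*(-3220073451/16900) = 3220073451/16900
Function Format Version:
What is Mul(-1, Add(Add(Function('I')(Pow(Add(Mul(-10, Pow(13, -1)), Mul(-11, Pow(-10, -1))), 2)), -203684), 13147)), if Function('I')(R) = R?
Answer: Rational(3220073451, 16900) ≈ 1.9054e+5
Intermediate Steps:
Mul(-1, Add(Add(Function('I')(Pow(Add(Mul(-10, Pow(13, -1)), Mul(-11, Pow(-10, -1))), 2)), -203684), 13147)) = Mul(-1, Add(Add(Pow(Add(Mul(-10, Pow(13, -1)), Mul(-11, Pow(-10, -1))), 2), -203684), 13147)) = Mul(-1, Add(Add(Pow(Add(Mul(-10, Rational(1, 13)), Mul(-11, Rational(-1, 10))), 2), -203684), 13147)) = Mul(-1, Add(Add(Pow(Add(Rational(-10, 13), Rational(11, 10)), 2), -203684), 13147)) = Mul(-1, Add(Add(Pow(Rational(43, 130), 2), -203684), 13147)) = Mul(-1, Add(Add(Rational(1849, 16900), -203684), 13147)) = Mul(-1, Add(Rational(-3442257751, 16900), 13147)) = Mul(-1, Rational(-3220073451, 16900)) = Rational(3220073451, 16900)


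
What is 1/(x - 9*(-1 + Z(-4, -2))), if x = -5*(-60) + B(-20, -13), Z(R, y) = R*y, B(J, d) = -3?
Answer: 1/234 ≈ 0.0042735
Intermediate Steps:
x = 297 (x = -5*(-60) - 3 = 300 - 3 = 297)
1/(x - 9*(-1 + Z(-4, -2))) = 1/(297 - 9*(-1 - 4*(-2))) = 1/(297 - 9*(-1 + 8)) = 1/(297 - 9*7) = 1/(297 - 63) = 1/234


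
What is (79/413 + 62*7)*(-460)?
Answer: -82487660/413 ≈ -1.9973e+5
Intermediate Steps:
(79/413 + 62*7)*(-460) = (79*(1/413) + 434)*(-460) = (79/413 + 434)*(-460) = (179321/413)*(-460) = -82487660/413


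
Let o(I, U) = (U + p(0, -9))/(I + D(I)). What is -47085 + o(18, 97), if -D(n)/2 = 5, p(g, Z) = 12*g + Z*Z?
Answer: -188251/4 ≈ -47063.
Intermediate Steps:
p(g, Z) = Z² + 12*g (p(g, Z) = 12*g + Z² = Z² + 12*g)
D(n) = -10 (D(n) = -2*5 = -10)
o(I, U) = (81 + U)/(-10 + I) (o(I, U) = (U + ((-9)² + 12*0))/(I - 10) = (U + (81 + 0))/(-10 + I) = (U + 81)/(-10 + I) = (81 + U)/(-10 + I))
-47085 + o(18, 97) = -47085 + (81 + 97)/(-10 + 18) = -47085 + 178/8 = -47085 + (⅛)*178 = -47085 + 89/4 = -188251/4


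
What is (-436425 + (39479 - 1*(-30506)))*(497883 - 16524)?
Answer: -176389191960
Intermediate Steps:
(-436425 + (39479 - 1*(-30506)))*(497883 - 16524) = (-436425 + (39479 + 30506))*481359 = (-436425 + 69985)*481359 = -366440*481359 = -176389191960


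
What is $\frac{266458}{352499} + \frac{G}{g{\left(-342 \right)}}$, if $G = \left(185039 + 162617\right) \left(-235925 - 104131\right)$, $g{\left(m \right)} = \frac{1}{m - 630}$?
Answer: $\frac{40506463255937455066}{352499} \approx 1.1491 \cdot 10^{14}$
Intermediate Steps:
$g{\left(m \right)} = \frac{1}{-630 + m}$
$G = -118222508736$ ($G = 347656 \left(-340056\right) = -118222508736$)
$\frac{266458}{352499} + \frac{G}{g{\left(-342 \right)}} = \frac{266458}{352499} - \frac{118222508736}{\frac{1}{-630 - 342}} = 266458 \cdot \frac{1}{352499} - \frac{118222508736}{\frac{1}{-972}} = \frac{266458}{352499} - \frac{118222508736}{- \frac{1}{972}} = \frac{266458}{352499} - -114912278491392 = \frac{266458}{352499} + 114912278491392 = \frac{40506463255937455066}{352499}$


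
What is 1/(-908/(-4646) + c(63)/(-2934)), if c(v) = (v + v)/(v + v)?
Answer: 6815682/1329713 ≈ 5.1257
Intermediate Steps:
c(v) = 1 (c(v) = (2*v)/((2*v)) = (2*v)*(1/(2*v)) = 1)
1/(-908/(-4646) + c(63)/(-2934)) = 1/(-908/(-4646) + 1/(-2934)) = 1/(-908*(-1/4646) + 1*(-1/2934)) = 1/(454/2323 - 1/2934) = 1/(1329713/6815682) = 6815682/1329713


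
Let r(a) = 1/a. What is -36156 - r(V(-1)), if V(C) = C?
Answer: -36155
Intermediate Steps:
-36156 - r(V(-1)) = -36156 - 1/(-1) = -36156 - 1*(-1) = -36156 + 1 = -36155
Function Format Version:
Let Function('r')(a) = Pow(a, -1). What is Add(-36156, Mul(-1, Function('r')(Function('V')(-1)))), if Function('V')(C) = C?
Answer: -36155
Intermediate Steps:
Add(-36156, Mul(-1, Function('r')(Function('V')(-1)))) = Add(-36156, Mul(-1, Pow(-1, -1))) = Add(-36156, Mul(-1, -1)) = Add(-36156, 1) = -36155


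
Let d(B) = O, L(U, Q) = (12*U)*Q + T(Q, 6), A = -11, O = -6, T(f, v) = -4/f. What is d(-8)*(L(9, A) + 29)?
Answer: 76470/11 ≈ 6951.8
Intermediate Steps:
L(U, Q) = -4/Q + 12*Q*U (L(U, Q) = (12*U)*Q - 4/Q = 12*Q*U - 4/Q = -4/Q + 12*Q*U)
d(B) = -6
d(-8)*(L(9, A) + 29) = -6*((-4/(-11) + 12*(-11)*9) + 29) = -6*((-4*(-1/11) - 1188) + 29) = -6*((4/11 - 1188) + 29) = -6*(-13064/11 + 29) = -6*(-12745/11) = 76470/11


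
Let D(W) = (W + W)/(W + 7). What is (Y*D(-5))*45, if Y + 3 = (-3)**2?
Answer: -1350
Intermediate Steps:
D(W) = 2*W/(7 + W) (D(W) = (2*W)/(7 + W) = 2*W/(7 + W))
Y = 6 (Y = -3 + (-3)**2 = -3 + 9 = 6)
(Y*D(-5))*45 = (6*(2*(-5)/(7 - 5)))*45 = (6*(2*(-5)/2))*45 = (6*(2*(-5)*(1/2)))*45 = (6*(-5))*45 = -30*45 = -1350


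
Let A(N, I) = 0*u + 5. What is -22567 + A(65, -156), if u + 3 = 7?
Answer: -22562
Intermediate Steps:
u = 4 (u = -3 + 7 = 4)
A(N, I) = 5 (A(N, I) = 0*4 + 5 = 0 + 5 = 5)
-22567 + A(65, -156) = -22567 + 5 = -22562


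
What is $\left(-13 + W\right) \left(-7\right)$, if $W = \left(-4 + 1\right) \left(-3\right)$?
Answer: $28$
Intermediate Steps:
$W = 9$ ($W = \left(-3\right) \left(-3\right) = 9$)
$\left(-13 + W\right) \left(-7\right) = \left(-13 + 9\right) \left(-7\right) = \left(-4\right) \left(-7\right) = 28$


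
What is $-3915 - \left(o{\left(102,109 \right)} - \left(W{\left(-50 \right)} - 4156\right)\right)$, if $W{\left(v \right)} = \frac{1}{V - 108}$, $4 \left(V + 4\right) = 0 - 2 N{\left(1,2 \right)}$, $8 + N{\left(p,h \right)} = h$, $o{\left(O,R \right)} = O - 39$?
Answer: $- \frac{886607}{109} \approx -8134.0$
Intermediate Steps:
$o{\left(O,R \right)} = -39 + O$ ($o{\left(O,R \right)} = O - 39 = -39 + O$)
$N{\left(p,h \right)} = -8 + h$
$V = -1$ ($V = -4 + \frac{0 - 2 \left(-8 + 2\right)}{4} = -4 + \frac{0 - -12}{4} = -4 + \frac{0 + 12}{4} = -4 + \frac{1}{4} \cdot 12 = -4 + 3 = -1$)
$W{\left(v \right)} = - \frac{1}{109}$ ($W{\left(v \right)} = \frac{1}{-1 - 108} = \frac{1}{-109} = - \frac{1}{109}$)
$-3915 - \left(o{\left(102,109 \right)} - \left(W{\left(-50 \right)} - 4156\right)\right) = -3915 - \left(\left(-39 + 102\right) - \left(- \frac{1}{109} - 4156\right)\right) = -3915 - \left(63 - - \frac{453005}{109}\right) = -3915 - \left(63 + \frac{453005}{109}\right) = -3915 - \frac{459872}{109} = - \frac{886607}{109}$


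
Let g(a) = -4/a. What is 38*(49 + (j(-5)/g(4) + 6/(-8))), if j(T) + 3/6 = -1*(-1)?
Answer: 3629/2 ≈ 1814.5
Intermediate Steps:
j(T) = ½ (j(T) = -½ - 1*(-1) = -½ + 1 = ½)
38*(49 + (j(-5)/g(4) + 6/(-8))) = 38*(49 + (1/(2*((-4/4))) + 6/(-8))) = 38*(49 + (1/(2*((-4*¼))) + 6*(-⅛))) = 38*(49 + ((½)/(-1) - ¾)) = 38*(49 + ((½)*(-1) - ¾)) = 38*(49 + (-½ - ¾)) = 38*(49 - 5/4) = 38*(191/4) = 3629/2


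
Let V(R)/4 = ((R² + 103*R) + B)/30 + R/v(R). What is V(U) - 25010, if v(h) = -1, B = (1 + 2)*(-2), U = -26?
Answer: -377606/15 ≈ -25174.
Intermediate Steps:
B = -6 (B = 3*(-2) = -6)
V(R) = -⅘ + 2*R²/15 + 146*R/15 (V(R) = 4*(((R² + 103*R) - 6)/30 + R/(-1)) = 4*((-6 + R² + 103*R)*(1/30) + R*(-1)) = 4*((-⅕ + R²/30 + 103*R/30) - R) = 4*(-⅕ + R²/30 + 73*R/30) = -⅘ + 2*R²/15 + 146*R/15)
V(U) - 25010 = (-⅘ + (2/15)*(-26)² + (146/15)*(-26)) - 25010 = (-⅘ + (2/15)*676 - 3796/15) - 25010 = (-⅘ + 1352/15 - 3796/15) - 25010 = -2456/15 - 25010 = -377606/15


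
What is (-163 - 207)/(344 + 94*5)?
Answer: -5/11 ≈ -0.45455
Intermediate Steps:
(-163 - 207)/(344 + 94*5) = -370/(344 + 470) = -370/814 = -370*1/814 = -5/11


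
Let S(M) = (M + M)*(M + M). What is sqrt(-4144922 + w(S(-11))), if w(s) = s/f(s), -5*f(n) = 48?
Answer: I*sqrt(149219007)/6 ≈ 2035.9*I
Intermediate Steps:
f(n) = -48/5 (f(n) = -1/5*48 = -48/5)
S(M) = 4*M**2 (S(M) = (2*M)*(2*M) = 4*M**2)
w(s) = -5*s/48 (w(s) = s/(-48/5) = s*(-5/48) = -5*s/48)
sqrt(-4144922 + w(S(-11))) = sqrt(-4144922 - 5*(-11)**2/12) = sqrt(-4144922 - 5*121/12) = sqrt(-4144922 - 5/48*484) = sqrt(-4144922 - 605/12) = sqrt(-49739669/12) = I*sqrt(149219007)/6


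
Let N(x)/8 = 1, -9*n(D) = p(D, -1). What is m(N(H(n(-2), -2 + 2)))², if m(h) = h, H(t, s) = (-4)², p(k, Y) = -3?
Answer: 64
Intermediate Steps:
n(D) = ⅓ (n(D) = -⅑*(-3) = ⅓)
H(t, s) = 16
N(x) = 8 (N(x) = 8*1 = 8)
m(N(H(n(-2), -2 + 2)))² = 8² = 64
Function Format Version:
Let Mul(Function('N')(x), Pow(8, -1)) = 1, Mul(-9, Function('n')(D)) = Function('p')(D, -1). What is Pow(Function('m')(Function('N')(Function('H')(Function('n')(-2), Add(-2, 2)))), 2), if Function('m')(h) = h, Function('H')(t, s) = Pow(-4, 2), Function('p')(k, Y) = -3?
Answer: 64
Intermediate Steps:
Function('n')(D) = Rational(1, 3) (Function('n')(D) = Mul(Rational(-1, 9), -3) = Rational(1, 3))
Function('H')(t, s) = 16
Function('N')(x) = 8 (Function('N')(x) = Mul(8, 1) = 8)
Pow(Function('m')(Function('N')(Function('H')(Function('n')(-2), Add(-2, 2)))), 2) = Pow(8, 2) = 64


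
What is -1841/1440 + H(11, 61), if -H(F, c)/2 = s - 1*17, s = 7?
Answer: 26959/1440 ≈ 18.722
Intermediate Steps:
H(F, c) = 20 (H(F, c) = -2*(7 - 1*17) = -2*(7 - 17) = -2*(-10) = 20)
-1841/1440 + H(11, 61) = -1841/1440 + 20 = 26959/1440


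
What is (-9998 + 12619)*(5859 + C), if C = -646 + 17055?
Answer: 58364428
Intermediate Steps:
C = 16409
(-9998 + 12619)*(5859 + C) = (-9998 + 12619)*(5859 + 16409) = 2621*22268 = 58364428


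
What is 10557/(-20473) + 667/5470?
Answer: -44091299/111987310 ≈ -0.39372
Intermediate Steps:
10557/(-20473) + 667/5470 = 10557*(-1/20473) + 667*(1/5470) = -10557/20473 + 667/5470 = -44091299/111987310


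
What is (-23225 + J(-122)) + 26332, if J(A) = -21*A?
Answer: 5669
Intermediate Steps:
(-23225 + J(-122)) + 26332 = (-23225 - 21*(-122)) + 26332 = (-23225 + 2562) + 26332 = -20663 + 26332 = 5669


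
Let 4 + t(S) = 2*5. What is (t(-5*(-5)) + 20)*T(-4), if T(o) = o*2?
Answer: -208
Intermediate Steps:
t(S) = 6 (t(S) = -4 + 2*5 = -4 + 10 = 6)
T(o) = 2*o
(t(-5*(-5)) + 20)*T(-4) = (6 + 20)*(2*(-4)) = 26*(-8) = -208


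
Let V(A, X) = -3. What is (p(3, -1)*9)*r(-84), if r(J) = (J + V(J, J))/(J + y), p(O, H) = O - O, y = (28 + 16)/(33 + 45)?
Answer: 0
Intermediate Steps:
y = 22/39 (y = 44/78 = 44*(1/78) = 22/39 ≈ 0.56410)
p(O, H) = 0
r(J) = (-3 + J)/(22/39 + J) (r(J) = (J - 3)/(J + 22/39) = (-3 + J)/(22/39 + J))
(p(3, -1)*9)*r(-84) = (0*9)*(39*(-3 - 84)/(22 + 39*(-84))) = 0*(39*(-87)/(22 - 3276)) = 0*(39*(-87)/(-3254)) = 0*(39*(-1/3254)*(-87)) = 0*(3393/3254) = 0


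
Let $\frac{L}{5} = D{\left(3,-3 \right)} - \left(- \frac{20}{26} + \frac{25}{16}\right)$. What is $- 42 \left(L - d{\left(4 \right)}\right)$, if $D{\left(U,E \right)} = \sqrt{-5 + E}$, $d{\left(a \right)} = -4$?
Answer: $- \frac{147}{104} - 420 i \sqrt{2} \approx -1.4135 - 593.97 i$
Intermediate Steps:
$L = - \frac{825}{208} + 10 i \sqrt{2}$ ($L = 5 \left(\sqrt{-5 - 3} - \left(- \frac{20}{26} + \frac{25}{16}\right)\right) = 5 \left(\sqrt{-8} - \left(\left(-20\right) \frac{1}{26} + 25 \cdot \frac{1}{16}\right)\right) = 5 \left(2 i \sqrt{2} - \left(- \frac{10}{13} + \frac{25}{16}\right)\right) = 5 \left(2 i \sqrt{2} - \frac{165}{208}\right) = 5 \left(- \frac{165}{208} + 2 i \sqrt{2}\right) = - \frac{825}{208} + 10 i \sqrt{2} \approx -3.9663 + 14.142 i$)
$- 42 \left(L - d{\left(4 \right)}\right) = - 42 \left(\left(- \frac{825}{208} + 10 i \sqrt{2}\right) - -4\right) = - 42 \left(\left(- \frac{825}{208} + 10 i \sqrt{2}\right) + 4\right) = - 42 \left(\frac{7}{208} + 10 i \sqrt{2}\right) = - \frac{147}{104} - 420 i \sqrt{2}$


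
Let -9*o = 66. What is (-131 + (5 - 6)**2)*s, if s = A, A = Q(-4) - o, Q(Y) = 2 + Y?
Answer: -2080/3 ≈ -693.33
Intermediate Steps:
o = -22/3 (o = -1/9*66 = -22/3 ≈ -7.3333)
A = 16/3 (A = (2 - 4) - 1*(-22/3) = -2 + 22/3 = 16/3 ≈ 5.3333)
s = 16/3 ≈ 5.3333
(-131 + (5 - 6)**2)*s = (-131 + (5 - 6)**2)*(16/3) = (-131 + (-1)**2)*(16/3) = (-131 + 1)*(16/3) = -130*16/3 = -2080/3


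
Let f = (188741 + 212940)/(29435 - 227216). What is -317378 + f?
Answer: -62771739899/197781 ≈ -3.1738e+5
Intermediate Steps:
f = -401681/197781 (f = 401681/(-197781) = 401681*(-1/197781) = -401681/197781 ≈ -2.0309)
-317378 + f = -317378 - 401681/197781 = -62771739899/197781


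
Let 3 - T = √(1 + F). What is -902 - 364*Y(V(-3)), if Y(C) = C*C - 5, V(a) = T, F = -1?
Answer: -2358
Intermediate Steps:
T = 3 (T = 3 - √(1 - 1) = 3 - √0 = 3 - 1*0 = 3 + 0 = 3)
V(a) = 3
Y(C) = -5 + C² (Y(C) = C² - 5 = -5 + C²)
-902 - 364*Y(V(-3)) = -902 - 364*(-5 + 3²) = -902 - 364*(-5 + 9) = -902 - 364*4 = -902 - 1456 = -2358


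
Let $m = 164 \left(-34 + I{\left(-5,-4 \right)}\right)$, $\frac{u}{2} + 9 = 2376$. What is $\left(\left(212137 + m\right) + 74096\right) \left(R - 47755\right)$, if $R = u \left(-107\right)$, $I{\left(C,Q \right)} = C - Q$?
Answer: $-155475306449$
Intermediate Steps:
$u = 4734$ ($u = -18 + 2 \cdot 2376 = -18 + 4752 = 4734$)
$m = -5740$ ($m = 164 \left(-34 - 1\right) = 164 \left(-35\right) = -5740$)
$R = -506538$ ($R = 4734 \left(-107\right) = -506538$)
$\left(\left(212137 + m\right) + 74096\right) \left(R - 47755\right) = \left(\left(212137 - 5740\right) + 74096\right) \left(-506538 - 47755\right) = \left(206397 + 74096\right) \left(-554293\right) = 280493 \left(-554293\right) = -155475306449$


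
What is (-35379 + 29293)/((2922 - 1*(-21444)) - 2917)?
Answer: -6086/21449 ≈ -0.28374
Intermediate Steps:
(-35379 + 29293)/((2922 - 1*(-21444)) - 2917) = -6086/((2922 + 21444) - 2917) = -6086/(24366 - 2917) = -6086/21449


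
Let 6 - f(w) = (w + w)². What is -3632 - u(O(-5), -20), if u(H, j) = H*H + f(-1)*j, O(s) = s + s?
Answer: -3692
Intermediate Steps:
f(w) = 6 - 4*w² (f(w) = 6 - (w + w)² = 6 - (2*w)² = 6 - 4*w²)
O(s) = 2*s
u(H, j) = H² + 2*j (u(H, j) = H*H + (6 - 4*(-1)²)*j = H² + (6 - 4*1)*j = H² + (6 - 4)*j = H² + 2*j)
-3632 - u(O(-5), -20) = -3632 - ((2*(-5))² + 2*(-20)) = -3632 - ((-10)² - 40) = -3632 - (100 - 40) = -3632 - 1*60 = -3632 - 60 = -3692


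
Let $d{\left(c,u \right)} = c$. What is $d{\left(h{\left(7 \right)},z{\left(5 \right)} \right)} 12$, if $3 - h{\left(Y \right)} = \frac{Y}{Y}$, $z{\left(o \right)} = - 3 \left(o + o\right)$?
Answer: $24$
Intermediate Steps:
$z{\left(o \right)} = - 6 o$ ($z{\left(o \right)} = - 3 \cdot 2 o = - 6 o$)
$h{\left(Y \right)} = 2$ ($h{\left(Y \right)} = 3 - \frac{Y}{Y} = 3 - 1 = 2$)
$d{\left(h{\left(7 \right)},z{\left(5 \right)} \right)} 12 = 2 \cdot 12 = 24$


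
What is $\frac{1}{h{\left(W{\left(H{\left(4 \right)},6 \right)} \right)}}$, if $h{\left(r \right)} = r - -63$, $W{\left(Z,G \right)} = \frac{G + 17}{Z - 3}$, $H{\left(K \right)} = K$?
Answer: $\frac{1}{86} \approx 0.011628$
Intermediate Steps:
$W{\left(Z,G \right)} = \frac{17 + G}{-3 + Z}$
$h{\left(r \right)} = 63 + r$ ($h{\left(r \right)} = r + 63 = 63 + r$)
$\frac{1}{h{\left(W{\left(H{\left(4 \right)},6 \right)} \right)}} = \frac{1}{63 + \frac{17 + 6}{-3 + 4}} = \frac{1}{63 + 1^{-1} \cdot 23} = \frac{1}{63 + 1 \cdot 23} = \frac{1}{63 + 23} = \frac{1}{86}$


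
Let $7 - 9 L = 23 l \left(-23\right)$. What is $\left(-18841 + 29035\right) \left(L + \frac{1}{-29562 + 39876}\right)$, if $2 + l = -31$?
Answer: $- \frac{33976090601}{1719} \approx -1.9765 \cdot 10^{7}$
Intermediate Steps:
$l = -33$ ($l = -2 - 31 = -33$)
$L = - \frac{17450}{9}$ ($L = \frac{7}{9} - \frac{23 \left(-33\right) \left(-23\right)}{9} = \frac{7}{9} - \frac{\left(-759\right) \left(-23\right)}{9} = \frac{7}{9} - \frac{5819}{3} = - \frac{17450}{9} \approx -1938.9$)
$\left(-18841 + 29035\right) \left(L + \frac{1}{-29562 + 39876}\right) = \left(-18841 + 29035\right) \left(- \frac{17450}{9} + \frac{1}{-29562 + 39876}\right) = 10194 \left(- \frac{17450}{9} + \frac{1}{10314}\right) = 10194 \left(- \frac{19997699}{10314}\right) = - \frac{33976090601}{1719}$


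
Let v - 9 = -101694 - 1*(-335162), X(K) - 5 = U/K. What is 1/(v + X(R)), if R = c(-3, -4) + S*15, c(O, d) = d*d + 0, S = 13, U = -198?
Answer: 211/49264504 ≈ 4.2830e-6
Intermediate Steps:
c(O, d) = d**2 (c(O, d) = d**2 + 0 = d**2)
R = 211 (R = (-4)**2 + 13*15 = 16 + 195 = 211)
X(K) = 5 - 198/K
v = 233477 (v = 9 + (-101694 - 1*(-335162)) = 9 + (-101694 + 335162) = 9 + 233468 = 233477)
1/(v + X(R)) = 1/(233477 + (5 - 198/211)) = 1/(233477 + 857/211) = 1/(49264504/211) = 211/49264504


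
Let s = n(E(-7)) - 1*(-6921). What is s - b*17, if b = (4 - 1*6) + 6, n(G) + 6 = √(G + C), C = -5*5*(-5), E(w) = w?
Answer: 6847 + √118 ≈ 6857.9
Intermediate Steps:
C = 125 (C = -25*(-5) = 125)
n(G) = -6 + √(125 + G) (n(G) = -6 + √(G + 125) = -6 + √(125 + G))
s = 6915 + √118 (s = (-6 + √(125 - 7)) - 1*(-6921) = (-6 + √118) + 6921 = 6915 + √118 ≈ 6925.9)
b = 4 (b = (4 - 6) + 6 = -2 + 6 = 4)
s - b*17 = (6915 + √118) - 4*17 = (6915 + √118) - 1*68 = (6915 + √118) - 68 = 6847 + √118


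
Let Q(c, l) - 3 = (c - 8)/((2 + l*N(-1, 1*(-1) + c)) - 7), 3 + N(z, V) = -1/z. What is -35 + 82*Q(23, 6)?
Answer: 2357/17 ≈ 138.65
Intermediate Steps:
N(z, V) = -3 - 1/z
Q(c, l) = 3 + (-8 + c)/(-5 - 2*l) (Q(c, l) = 3 + (c - 8)/((2 + l*(-3 - 1/(-1))) - 7) = 3 + (-8 + c)/((2 + l*(-3 - 1*(-1))) - 7) = 3 + (-8 + c)/((2 + l*(-3 + 1)) - 7) = 3 + (-8 + c)/((2 + l*(-2)) - 7) = 3 + (-8 + c)/((2 - 2*l) - 7) = 3 + (-8 + c)/(-5 - 2*l))
-35 + 82*Q(23, 6) = -35 + 82*((23 - 1*23 + 6*6)/(5 + 2*6)) = -35 + 82*((23 - 23 + 36)/(5 + 12)) = -35 + 82*(36/17) = -35 + 2952/17 = 2357/17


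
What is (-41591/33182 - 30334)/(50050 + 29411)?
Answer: -1006584379/2636674902 ≈ -0.38176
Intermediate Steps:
(-41591/33182 - 30334)/(50050 + 29411) = (-41591*1/33182 - 30334)/79461 = (-41591/33182 - 30334)*(1/79461) = -1006584379/33182*1/79461 = -1006584379/2636674902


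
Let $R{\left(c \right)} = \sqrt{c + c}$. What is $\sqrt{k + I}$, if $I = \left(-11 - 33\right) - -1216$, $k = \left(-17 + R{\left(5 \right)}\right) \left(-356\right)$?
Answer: $2 \sqrt{1806 - 89 \sqrt{10}} \approx 78.091$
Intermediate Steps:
$R{\left(c \right)} = \sqrt{2} \sqrt{c}$ ($R{\left(c \right)} = \sqrt{2 c} = \sqrt{2} \sqrt{c}$)
$k = 6052 - 356 \sqrt{10}$ ($k = \left(-17 + \sqrt{2} \sqrt{5}\right) \left(-356\right) = \left(-17 + \sqrt{10}\right) \left(-356\right) = 6052 - 356 \sqrt{10} \approx 4926.2$)
$I = 1172$ ($I = -44 + 1216 = 1172$)
$\sqrt{k + I} = \sqrt{\left(6052 - 356 \sqrt{10}\right) + 1172} = \sqrt{7224 - 356 \sqrt{10}}$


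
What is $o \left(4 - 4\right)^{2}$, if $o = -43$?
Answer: $0$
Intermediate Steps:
$o \left(4 - 4\right)^{2} = - 43 \left(4 - 4\right)^{2} = - 43 \cdot 0^{2} = \left(-43\right) 0 = 0$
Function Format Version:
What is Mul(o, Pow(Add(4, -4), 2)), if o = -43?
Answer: 0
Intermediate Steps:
Mul(o, Pow(Add(4, -4), 2)) = Mul(-43, Pow(Add(4, -4), 2)) = Mul(-43, Pow(0, 2)) = Mul(-43, 0) = 0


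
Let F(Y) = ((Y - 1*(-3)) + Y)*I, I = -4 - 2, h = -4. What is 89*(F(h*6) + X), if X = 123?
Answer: 34977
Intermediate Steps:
I = -6
F(Y) = -18 - 12*Y (F(Y) = ((Y - 1*(-3)) + Y)*(-6) = ((Y + 3) + Y)*(-6) = ((3 + Y) + Y)*(-6) = (3 + 2*Y)*(-6) = -18 - 12*Y)
89*(F(h*6) + X) = 89*((-18 - (-48)*6) + 123) = 89*((-18 - 12*(-24)) + 123) = 89*((-18 + 288) + 123) = 89*(270 + 123) = 89*393 = 34977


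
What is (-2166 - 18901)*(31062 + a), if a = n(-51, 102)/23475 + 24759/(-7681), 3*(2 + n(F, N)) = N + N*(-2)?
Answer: -39326847125976801/60103825 ≈ -6.5432e+8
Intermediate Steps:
n(F, N) = -2 - N/3 (n(F, N) = -2 + (N + N*(-2))/3 = -2 + (N - 2*N)/3 = -2 + (-N)/3 = -2 - N/3)
a = -193831347/60103825 (a = (-2 - ⅓*102)/23475 + 24759/(-7681) = (-2 - 34)*(1/23475) + 24759*(-1/7681) = -36*1/23475 - 24759/7681 = -12/7825 - 24759/7681 = -193831347/60103825 ≈ -3.2249)
(-2166 - 18901)*(31062 + a) = (-2166 - 18901)*(31062 - 193831347/60103825) = -21067*1866751180803/60103825 = -39326847125976801/60103825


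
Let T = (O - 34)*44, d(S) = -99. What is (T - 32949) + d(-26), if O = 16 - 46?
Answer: -35864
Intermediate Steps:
O = -30
T = -2816 (T = (-30 - 34)*44 = -64*44 = -2816)
(T - 32949) + d(-26) = (-2816 - 32949) - 99 = -35765 - 99 = -35864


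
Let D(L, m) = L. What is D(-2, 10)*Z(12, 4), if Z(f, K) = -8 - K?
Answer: 24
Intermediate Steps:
D(-2, 10)*Z(12, 4) = -2*(-8 - 1*4) = -2*(-8 - 4) = -2*(-12) = 24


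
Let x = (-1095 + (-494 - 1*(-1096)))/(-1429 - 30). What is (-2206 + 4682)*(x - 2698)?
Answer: -9745261164/1459 ≈ -6.6794e+6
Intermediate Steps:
x = 493/1459 (x = (-1095 + (-494 + 1096))/(-1459) = (-1095 + 602)*(-1/1459) = -493*(-1/1459) = 493/1459 ≈ 0.33790)
(-2206 + 4682)*(x - 2698) = (-2206 + 4682)*(493/1459 - 2698) = 2476*(-3935889/1459) = -9745261164/1459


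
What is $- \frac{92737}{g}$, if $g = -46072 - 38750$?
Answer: $\frac{92737}{84822} \approx 1.0933$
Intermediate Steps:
$g = -84822$ ($g = -46072 - 38750 = -84822$)
$- \frac{92737}{g} = - \frac{92737}{-84822} = \left(-92737\right) \left(- \frac{1}{84822}\right) = \frac{92737}{84822}$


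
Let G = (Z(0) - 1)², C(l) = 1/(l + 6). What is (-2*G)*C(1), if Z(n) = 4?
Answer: -18/7 ≈ -2.5714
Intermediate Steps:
C(l) = 1/(6 + l)
G = 9 (G = (4 - 1)² = 3² = 9)
(-2*G)*C(1) = (-2*9)/(6 + 1) = -18/7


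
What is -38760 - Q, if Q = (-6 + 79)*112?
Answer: -46936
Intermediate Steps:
Q = 8176 (Q = 73*112 = 8176)
-38760 - Q = -38760 - 1*8176 = -38760 - 8176 = -46936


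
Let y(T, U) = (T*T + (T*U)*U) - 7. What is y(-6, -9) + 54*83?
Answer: 4025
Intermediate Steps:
y(T, U) = -7 + T² + T*U² (y(T, U) = (T² + T*U²) - 7 = -7 + T² + T*U²)
y(-6, -9) + 54*83 = (-7 + (-6)² - 6*(-9)²) + 54*83 = (-7 + 36 - 6*81) + 4482 = (-7 + 36 - 486) + 4482 = -457 + 4482 = 4025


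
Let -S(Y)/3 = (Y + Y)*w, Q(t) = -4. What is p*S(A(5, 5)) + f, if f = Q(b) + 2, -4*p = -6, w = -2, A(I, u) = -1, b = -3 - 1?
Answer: -20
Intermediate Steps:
b = -4
p = 3/2 (p = -¼*(-6) = 3/2 ≈ 1.5000)
f = -2 (f = -4 + 2 = -2)
S(Y) = 12*Y (S(Y) = -3*(Y + Y)*(-2) = -3*2*Y*(-2) = -(-12)*Y = 12*Y)
p*S(A(5, 5)) + f = 3*(12*(-1))/2 - 2 = (3/2)*(-12) - 2 = -18 - 2 = -20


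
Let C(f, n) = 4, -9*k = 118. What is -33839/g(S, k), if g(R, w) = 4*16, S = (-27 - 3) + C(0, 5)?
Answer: -33839/64 ≈ -528.73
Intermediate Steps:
k = -118/9 (k = -1/9*118 = -118/9 ≈ -13.111)
S = -26 (S = (-27 - 3) + 4 = -30 + 4 = -26)
g(R, w) = 64
-33839/g(S, k) = -33839/64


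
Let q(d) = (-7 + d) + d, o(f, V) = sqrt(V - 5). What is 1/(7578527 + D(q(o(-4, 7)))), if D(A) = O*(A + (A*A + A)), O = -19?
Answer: 3788855/28710844214114 - 114*sqrt(2)/14355422107057 ≈ 1.3195e-7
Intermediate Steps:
o(f, V) = sqrt(-5 + V)
q(d) = -7 + 2*d
D(A) = -38*A - 19*A**2 (D(A) = -19*(A + (A*A + A)) = -19*(A + (A**2 + A)) = -19*(A + (A + A**2)) = -19*(A**2 + 2*A) = -38*A - 19*A**2)
1/(7578527 + D(q(o(-4, 7)))) = 1/(7578527 - 19*(-7 + 2*sqrt(-5 + 7))*(2 + (-7 + 2*sqrt(-5 + 7)))) = 1/(7578527 - 19*(-7 + 2*sqrt(2))*(2 + (-7 + 2*sqrt(2)))) = 1/(7578527 - 19*(-7 + 2*sqrt(2))*(-5 + 2*sqrt(2)))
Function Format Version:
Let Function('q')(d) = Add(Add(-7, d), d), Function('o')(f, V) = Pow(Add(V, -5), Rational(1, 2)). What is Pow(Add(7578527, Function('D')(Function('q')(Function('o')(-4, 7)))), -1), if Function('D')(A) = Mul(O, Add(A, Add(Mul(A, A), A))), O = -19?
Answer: Add(Rational(3788855, 28710844214114), Mul(Rational(-114, 14355422107057), Pow(2, Rational(1, 2)))) ≈ 1.3195e-7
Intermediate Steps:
Function('o')(f, V) = Pow(Add(-5, V), Rational(1, 2))
Function('q')(d) = Add(-7, Mul(2, d))
Function('D')(A) = Add(Mul(-38, A), Mul(-19, Pow(A, 2))) (Function('D')(A) = Mul(-19, Add(A, Add(Mul(A, A), A))) = Mul(-19, Add(A, Add(Pow(A, 2), A))) = Mul(-19, Add(A, Add(A, Pow(A, 2)))) = Mul(-19, Add(Pow(A, 2), Mul(2, A))) = Add(Mul(-38, A), Mul(-19, Pow(A, 2))))
Pow(Add(7578527, Function('D')(Function('q')(Function('o')(-4, 7)))), -1) = Pow(Add(7578527, Mul(-19, Add(-7, Mul(2, Pow(Add(-5, 7), Rational(1, 2)))), Add(2, Add(-7, Mul(2, Pow(Add(-5, 7), Rational(1, 2))))))), -1) = Pow(Add(7578527, Mul(-19, Add(-7, Mul(2, Pow(2, Rational(1, 2)))), Add(2, Add(-7, Mul(2, Pow(2, Rational(1, 2))))))), -1) = Pow(Add(7578527, Mul(-19, Add(-7, Mul(2, Pow(2, Rational(1, 2)))), Add(-5, Mul(2, Pow(2, Rational(1, 2)))))), -1)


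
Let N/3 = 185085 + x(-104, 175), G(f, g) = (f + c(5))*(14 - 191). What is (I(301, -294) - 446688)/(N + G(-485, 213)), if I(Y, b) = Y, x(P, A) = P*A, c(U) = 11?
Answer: -446387/584553 ≈ -0.76364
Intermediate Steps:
G(f, g) = -1947 - 177*f (G(f, g) = (f + 11)*(14 - 191) = (11 + f)*(-177) = -1947 - 177*f)
x(P, A) = A*P
N = 500655 (N = 3*(185085 + 175*(-104)) = 3*(185085 - 18200) = 3*166885 = 500655)
(I(301, -294) - 446688)/(N + G(-485, 213)) = (301 - 446688)/(500655 + (-1947 - 177*(-485))) = -446387/(500655 + (-1947 + 85845)) = -446387/(500655 + 83898) = -446387/584553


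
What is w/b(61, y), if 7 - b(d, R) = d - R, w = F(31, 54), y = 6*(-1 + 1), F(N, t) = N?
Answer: -31/54 ≈ -0.57407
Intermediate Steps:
y = 0 (y = 6*0 = 0)
w = 31
b(d, R) = 7 + R - d (b(d, R) = 7 - (d - R) = 7 + (R - d) = 7 + R - d)
w/b(61, y) = 31/(7 + 0 - 1*61) = 31/(7 + 0 - 61) = 31/(-54) = 31*(-1/54) = -31/54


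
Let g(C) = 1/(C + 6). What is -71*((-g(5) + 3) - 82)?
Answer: 61770/11 ≈ 5615.5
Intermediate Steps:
g(C) = 1/(6 + C)
-71*((-g(5) + 3) - 82) = -71*((-1/(6 + 5) + 3) - 82) = -71*((-1/11 + 3) - 82) = -71*(32/11 - 82) = -71*(-870/11) = 61770/11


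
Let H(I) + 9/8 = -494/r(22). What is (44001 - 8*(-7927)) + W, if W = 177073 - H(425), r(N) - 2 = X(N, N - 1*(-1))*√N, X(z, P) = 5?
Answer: 47794205/168 + 95*√22/21 ≈ 2.8451e+5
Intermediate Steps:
r(N) = 2 + 5*√N
H(I) = -9/8 - 494/(2 + 5*√22)
W = 29748149/168 + 95*√22/21 (W = 177073 - (115/168 - 95*√22/21) = 177073 + (-115/168 + 95*√22/21) = 29748149/168 + 95*√22/21 ≈ 1.7709e+5)
(44001 - 8*(-7927)) + W = (44001 - 8*(-7927)) + (29748149/168 + 95*√22/21) = (44001 - 1*(-63416)) + (29748149/168 + 95*√22/21) = (44001 + 63416) + (29748149/168 + 95*√22/21) = 107417 + (29748149/168 + 95*√22/21) = 47794205/168 + 95*√22/21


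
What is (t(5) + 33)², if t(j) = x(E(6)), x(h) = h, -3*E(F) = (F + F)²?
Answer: 225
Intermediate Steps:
E(F) = -4*F²/3 (E(F) = -(F + F)²/3 = -4*F²/3)
t(j) = -48 (t(j) = -4/3*6² = -4/3*36 = -48)
(t(5) + 33)² = (-48 + 33)² = (-15)² = 225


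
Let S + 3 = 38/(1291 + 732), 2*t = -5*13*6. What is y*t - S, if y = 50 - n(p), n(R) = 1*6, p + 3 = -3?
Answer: -17351309/2023 ≈ -8577.0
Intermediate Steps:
t = -195 (t = (-5*13*6)/2 = (-65*6)/2 = (1/2)*(-390) = -195)
p = -6 (p = -3 - 3 = -6)
S = -6031/2023 (S = -3 + 38/(1291 + 732) = -3 + 38/2023 = -6031/2023 ≈ -2.9812)
n(R) = 6
y = 44 (y = 50 - 1*6 = 50 - 6 = 44)
y*t - S = 44*(-195) - 1*(-6031/2023) = -8580 + 6031/2023 = -17351309/2023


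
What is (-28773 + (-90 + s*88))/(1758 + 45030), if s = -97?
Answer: -37399/46788 ≈ -0.79933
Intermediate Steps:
(-28773 + (-90 + s*88))/(1758 + 45030) = (-28773 + (-90 - 97*88))/(1758 + 45030) = (-28773 + (-90 - 8536))/46788 = (-28773 - 8626)*(1/46788) = -37399*1/46788 = -37399/46788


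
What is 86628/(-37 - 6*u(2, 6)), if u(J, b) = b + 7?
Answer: -86628/115 ≈ -753.29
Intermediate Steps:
u(J, b) = 7 + b
86628/(-37 - 6*u(2, 6)) = 86628/(-37 - 6*(7 + 6)) = 86628/(-37 - 6*13) = 86628/(-37 - 78) = 86628/(-115) = 86628*(-1/115) = -86628/115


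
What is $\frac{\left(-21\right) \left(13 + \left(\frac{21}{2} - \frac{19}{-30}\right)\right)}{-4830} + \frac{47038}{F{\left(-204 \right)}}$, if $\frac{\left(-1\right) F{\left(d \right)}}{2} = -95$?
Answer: $\frac{8117494}{32775} \approx 247.67$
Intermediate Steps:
$F{\left(d \right)} = 190$ ($F{\left(d \right)} = \left(-2\right) \left(-95\right) = 190$)
$\frac{\left(-21\right) \left(13 + \left(\frac{21}{2} - \frac{19}{-30}\right)\right)}{-4830} + \frac{47038}{F{\left(-204 \right)}} = \frac{\left(-21\right) \left(13 + \left(\frac{21}{2} - \frac{19}{-30}\right)\right)}{-4830} + \frac{47038}{190} = - 21 \left(13 + \left(21 \cdot \frac{1}{2} - - \frac{19}{30}\right)\right) \left(- \frac{1}{4830}\right) + 47038 \cdot \frac{1}{190} = - 21 \left(13 + \left(\frac{21}{2} + \frac{19}{30}\right)\right) \left(- \frac{1}{4830}\right) + \frac{23519}{95} = - 21 \left(13 + \frac{167}{15}\right) \left(- \frac{1}{4830}\right) + \frac{23519}{95} = \left(-21\right) \frac{362}{15} \left(- \frac{1}{4830}\right) + \frac{23519}{95} = \left(- \frac{2534}{5}\right) \left(- \frac{1}{4830}\right) + \frac{23519}{95} = \frac{181}{1725} + \frac{23519}{95} = \frac{8117494}{32775}$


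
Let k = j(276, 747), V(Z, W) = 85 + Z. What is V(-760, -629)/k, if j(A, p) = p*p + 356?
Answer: -135/111673 ≈ -0.0012089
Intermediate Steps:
j(A, p) = 356 + p² (j(A, p) = p² + 356 = 356 + p²)
k = 558365 (k = 356 + 747² = 356 + 558009 = 558365)
V(-760, -629)/k = (85 - 760)/558365 = -675*1/558365 = -135/111673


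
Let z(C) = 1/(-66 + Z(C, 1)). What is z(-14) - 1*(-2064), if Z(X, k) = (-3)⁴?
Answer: 30961/15 ≈ 2064.1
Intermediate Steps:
Z(X, k) = 81
z(C) = 1/15 (z(C) = 1/(-66 + 81) = 1/15)
z(-14) - 1*(-2064) = 1/15 - 1*(-2064) = 1/15 + 2064 = 30961/15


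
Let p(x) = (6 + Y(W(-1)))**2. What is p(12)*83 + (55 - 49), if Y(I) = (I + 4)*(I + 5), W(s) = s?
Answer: 26898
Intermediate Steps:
Y(I) = (4 + I)*(5 + I)
p(x) = 324 (p(x) = (6 + (20 + (-1)**2 + 9*(-1)))**2 = (6 + (20 + 1 - 9))**2 = (6 + 12)**2 = 18**2 = 324)
p(12)*83 + (55 - 49) = 324*83 + (55 - 49) = 26892 + 6 = 26898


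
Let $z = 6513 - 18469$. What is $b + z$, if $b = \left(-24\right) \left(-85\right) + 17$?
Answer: $-9899$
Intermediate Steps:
$z = -11956$
$b = 2057$ ($b = 2040 + 17 = 2057$)
$b + z = 2057 - 11956 = -9899$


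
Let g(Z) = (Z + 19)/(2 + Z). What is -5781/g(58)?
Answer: -346860/77 ≈ -4504.7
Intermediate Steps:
g(Z) = (19 + Z)/(2 + Z)
-5781/g(58) = -5781*(2 + 58)/(19 + 58) = -5781/(77/60) = -5781/((1/60)*77) = -5781/77/60 = -5781*60/77 = -346860/77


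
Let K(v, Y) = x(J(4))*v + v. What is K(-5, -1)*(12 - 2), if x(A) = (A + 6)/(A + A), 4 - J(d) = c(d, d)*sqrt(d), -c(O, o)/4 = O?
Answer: -475/6 ≈ -79.167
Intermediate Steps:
c(O, o) = -4*O
J(d) = 4 + 4*d**(3/2) (J(d) = 4 - (-4*d)*sqrt(d) = 4 - (-4)*d**(3/2) = 4 + 4*d**(3/2))
x(A) = (6 + A)/(2*A) (x(A) = (6 + A)/((2*A)) = (6 + A)*(1/(2*A)) = (6 + A)/(2*A))
K(v, Y) = 19*v/12 (K(v, Y) = ((6 + (4 + 4*4**(3/2)))/(2*(4 + 4*4**(3/2))))*v + v = ((6 + (4 + 4*8))/(2*(4 + 4*8)))*v + v = ((6 + (4 + 32))/(2*(4 + 32)))*v + v = ((1/2)*(6 + 36)/36)*v + v = ((1/2)*(1/36)*42)*v + v = 7*v/12 + v = 19*v/12)
K(-5, -1)*(12 - 2) = ((19/12)*(-5))*(12 - 2) = -95/12*10 = -475/6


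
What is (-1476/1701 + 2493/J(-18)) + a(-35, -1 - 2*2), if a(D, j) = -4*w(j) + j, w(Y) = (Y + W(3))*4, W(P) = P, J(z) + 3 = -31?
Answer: -303251/6426 ≈ -47.191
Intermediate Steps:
J(z) = -34 (J(z) = -3 - 31 = -34)
w(Y) = 12 + 4*Y (w(Y) = (Y + 3)*4 = (3 + Y)*4 = 12 + 4*Y)
a(D, j) = -48 - 15*j (a(D, j) = -4*(12 + 4*j) + j = (-48 - 16*j) + j = -48 - 15*j)
(-1476/1701 + 2493/J(-18)) + a(-35, -1 - 2*2) = (-1476/1701 + 2493/(-34)) + (-48 - 15*(-1 - 2*2)) = (-1476*1/1701 + 2493*(-1/34)) + (-48 - 15*(-1 - 4)) = (-164/189 - 2493/34) + (-48 - 15*(-5)) = -476753/6426 + (-48 + 75) = -476753/6426 + 27 = -303251/6426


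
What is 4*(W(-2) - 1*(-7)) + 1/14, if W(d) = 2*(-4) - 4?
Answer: -279/14 ≈ -19.929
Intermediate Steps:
W(d) = -12 (W(d) = -8 - 4 = -12)
4*(W(-2) - 1*(-7)) + 1/14 = 4*(-12 - 1*(-7)) + 1/14 = 4*(-12 + 7) + 1/14 = 4*(-5) + 1/14 = -20 + 1/14 = -279/14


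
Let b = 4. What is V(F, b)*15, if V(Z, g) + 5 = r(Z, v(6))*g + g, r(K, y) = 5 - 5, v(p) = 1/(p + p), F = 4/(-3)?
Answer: -15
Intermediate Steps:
F = -4/3 (F = 4*(-1/3) = -4/3 ≈ -1.3333)
v(p) = 1/(2*p)
r(K, y) = 0
V(Z, g) = -5 + g (V(Z, g) = -5 + (0*g + g) = -5 + (0 + g) = -5 + g)
V(F, b)*15 = (-5 + 4)*15 = -1*15 = -15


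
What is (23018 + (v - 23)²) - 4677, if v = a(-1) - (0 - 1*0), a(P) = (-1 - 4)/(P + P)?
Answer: 75045/4 ≈ 18761.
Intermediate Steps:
a(P) = -5/(2*P) (a(P) = -5*1/(2*P) = -5/(2*P))
v = 5/2 (v = -5/2/(-1) - (0 - 1*0) = -5/2*(-1) - (0 + 0) = 5/2 - 1*0 = 5/2 + 0 = 5/2 ≈ 2.5000)
(23018 + (v - 23)²) - 4677 = (23018 + (5/2 - 23)²) - 4677 = (23018 + (-41/2)²) - 4677 = (23018 + 1681/4) - 4677 = 93753/4 - 4677 = 75045/4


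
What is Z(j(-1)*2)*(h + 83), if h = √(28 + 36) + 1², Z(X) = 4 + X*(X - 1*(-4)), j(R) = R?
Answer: 0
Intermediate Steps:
Z(X) = 4 + X*(4 + X) (Z(X) = 4 + X*(X + 4) = 4 + X*(4 + X))
h = 9 (h = √64 + 1 = 8 + 1 = 9)
Z(j(-1)*2)*(h + 83) = (4 + (-1*2)² + 4*(-1*2))*(9 + 83) = (4 + (-2)² + 4*(-2))*92 = (4 + 4 - 8)*92 = 0*92 = 0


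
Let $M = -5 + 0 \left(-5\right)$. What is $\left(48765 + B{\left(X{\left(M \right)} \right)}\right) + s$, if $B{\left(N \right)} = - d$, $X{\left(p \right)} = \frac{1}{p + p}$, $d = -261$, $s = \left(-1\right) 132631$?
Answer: $-83605$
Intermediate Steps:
$s = -132631$
$M = -5$ ($M = -5 + 0 = -5$)
$X{\left(p \right)} = \frac{1}{2 p}$
$B{\left(N \right)} = 261$ ($B{\left(N \right)} = \left(-1\right) \left(-261\right) = 261$)
$\left(48765 + B{\left(X{\left(M \right)} \right)}\right) + s = \left(48765 + 261\right) - 132631 = 49026 - 132631 = -83605$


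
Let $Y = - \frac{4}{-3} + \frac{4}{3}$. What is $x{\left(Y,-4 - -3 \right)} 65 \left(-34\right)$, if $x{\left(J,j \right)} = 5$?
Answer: $-11050$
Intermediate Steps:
$Y = \frac{8}{3}$ ($Y = \left(-4\right) \left(- \frac{1}{3}\right) + 4 \cdot \frac{1}{3} = \frac{4}{3} + \frac{4}{3} = \frac{8}{3} \approx 2.6667$)
$x{\left(Y,-4 - -3 \right)} 65 \left(-34\right) = 5 \cdot 65 \left(-34\right) = 325 \left(-34\right) = -11050$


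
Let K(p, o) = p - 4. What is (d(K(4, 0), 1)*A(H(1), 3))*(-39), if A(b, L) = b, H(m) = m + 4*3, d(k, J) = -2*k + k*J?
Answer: 0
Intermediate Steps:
K(p, o) = -4 + p
d(k, J) = -2*k + J*k
H(m) = 12 + m (H(m) = m + 12 = 12 + m)
(d(K(4, 0), 1)*A(H(1), 3))*(-39) = (((-4 + 4)*(-2 + 1))*(12 + 1))*(-39) = ((0*(-1))*13)*(-39) = (0*13)*(-39) = 0*(-39) = 0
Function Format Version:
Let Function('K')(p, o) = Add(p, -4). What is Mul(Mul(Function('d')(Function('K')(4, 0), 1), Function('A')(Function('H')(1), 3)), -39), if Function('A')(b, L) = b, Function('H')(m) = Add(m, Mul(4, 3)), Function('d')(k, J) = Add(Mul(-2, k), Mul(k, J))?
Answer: 0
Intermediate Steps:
Function('K')(p, o) = Add(-4, p)
Function('d')(k, J) = Add(Mul(-2, k), Mul(J, k))
Function('H')(m) = Add(12, m) (Function('H')(m) = Add(m, 12) = Add(12, m))
Mul(Mul(Function('d')(Function('K')(4, 0), 1), Function('A')(Function('H')(1), 3)), -39) = Mul(Mul(Mul(Add(-4, 4), Add(-2, 1)), Add(12, 1)), -39) = Mul(Mul(Mul(0, -1), 13), -39) = Mul(Mul(0, 13), -39) = Mul(0, -39) = 0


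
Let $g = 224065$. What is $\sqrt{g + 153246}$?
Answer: $\sqrt{377311} \approx 614.26$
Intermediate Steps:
$\sqrt{g + 153246} = \sqrt{224065 + 153246} = \sqrt{377311}$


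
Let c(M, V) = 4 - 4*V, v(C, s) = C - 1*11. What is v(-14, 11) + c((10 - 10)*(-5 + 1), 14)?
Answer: -77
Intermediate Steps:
v(C, s) = -11 + C (v(C, s) = C - 11 = -11 + C)
v(-14, 11) + c((10 - 10)*(-5 + 1), 14) = (-11 - 14) + (4 - 4*14) = -25 + (4 - 56) = -25 - 52 = -77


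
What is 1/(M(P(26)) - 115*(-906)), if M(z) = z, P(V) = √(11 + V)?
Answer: 104190/10855556063 - √37/10855556063 ≈ 9.5973e-6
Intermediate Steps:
1/(M(P(26)) - 115*(-906)) = 1/(√(11 + 26) - 115*(-906)) = 1/(√37 + 104190) = 1/(104190 + √37)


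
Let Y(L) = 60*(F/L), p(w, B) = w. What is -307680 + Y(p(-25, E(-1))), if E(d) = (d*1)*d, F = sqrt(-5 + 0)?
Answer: -307680 - 12*I*sqrt(5)/5 ≈ -3.0768e+5 - 5.3666*I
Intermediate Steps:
F = I*sqrt(5) (F = sqrt(-5) = I*sqrt(5) ≈ 2.2361*I)
E(d) = d**2 (E(d) = d*d = d**2)
Y(L) = 60*I*sqrt(5)/L (Y(L) = 60*((I*sqrt(5))/L) = 60*(I*sqrt(5)/L) = 60*I*sqrt(5)/L)
-307680 + Y(p(-25, E(-1))) = -307680 + 60*I*sqrt(5)/(-25) = -307680 + 60*I*sqrt(5)*(-1/25) = -307680 - 12*I*sqrt(5)/5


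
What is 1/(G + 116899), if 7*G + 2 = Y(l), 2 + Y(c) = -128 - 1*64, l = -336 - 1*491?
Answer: 1/116871 ≈ 8.5564e-6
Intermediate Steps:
l = -827 (l = -336 - 491 = -827)
Y(c) = -194 (Y(c) = -2 + (-128 - 1*64) = -2 + (-128 - 64) = -2 - 192 = -194)
G = -28 (G = -2/7 + (⅐)*(-194) = -2/7 - 194/7 = -28)
1/(G + 116899) = 1/(-28 + 116899) = 1/116871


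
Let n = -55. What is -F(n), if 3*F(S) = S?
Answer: 55/3 ≈ 18.333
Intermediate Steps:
F(S) = S/3
-F(n) = -(-55)/3 = -1*(-55/3) = 55/3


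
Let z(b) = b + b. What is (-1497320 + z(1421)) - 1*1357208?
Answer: -2851686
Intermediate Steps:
z(b) = 2*b
(-1497320 + z(1421)) - 1*1357208 = (-1497320 + 2*1421) - 1*1357208 = (-1497320 + 2842) - 1357208 = -1494478 - 1357208 = -2851686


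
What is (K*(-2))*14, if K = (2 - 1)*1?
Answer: -28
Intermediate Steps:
K = 1 (K = 1*1 = 1)
(K*(-2))*14 = (1*(-2))*14 = -2*14 = -28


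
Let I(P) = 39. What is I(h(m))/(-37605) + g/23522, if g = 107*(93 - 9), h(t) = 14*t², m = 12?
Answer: 56179397/147424135 ≈ 0.38107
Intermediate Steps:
g = 8988 (g = 107*84 = 8988)
I(h(m))/(-37605) + g/23522 = 39/(-37605) + 8988/23522 = 39*(-1/37605) + 8988*(1/23522) = -13/12535 + 4494/11761 = 56179397/147424135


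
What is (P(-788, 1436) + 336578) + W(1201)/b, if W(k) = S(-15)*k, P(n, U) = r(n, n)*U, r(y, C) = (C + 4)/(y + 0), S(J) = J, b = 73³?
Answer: 25903596693519/76636349 ≈ 3.3801e+5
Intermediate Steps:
b = 389017
r(y, C) = (4 + C)/y
P(n, U) = U*(4 + n)/n (P(n, U) = ((4 + n)/n)*U = U*(4 + n)/n)
W(k) = -15*k
(P(-788, 1436) + 336578) + W(1201)/b = (1436*(4 - 788)/(-788) + 336578) - 15*1201/389017 = (1436*(-1/788)*(-784) + 336578) - 18015*1/389017 = (281456/197 + 336578) - 18015/389017 = 66587322/197 - 18015/389017 = 25903596693519/76636349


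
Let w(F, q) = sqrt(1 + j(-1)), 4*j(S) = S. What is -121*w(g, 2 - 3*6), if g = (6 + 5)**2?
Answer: -121*sqrt(3)/2 ≈ -104.79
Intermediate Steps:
j(S) = S/4
g = 121 (g = 11**2 = 121)
w(F, q) = sqrt(3)/2 (w(F, q) = sqrt(1 + (1/4)*(-1)) = sqrt(1 - 1/4) = sqrt(3/4) = sqrt(3)/2)
-121*w(g, 2 - 3*6) = -121*sqrt(3)/2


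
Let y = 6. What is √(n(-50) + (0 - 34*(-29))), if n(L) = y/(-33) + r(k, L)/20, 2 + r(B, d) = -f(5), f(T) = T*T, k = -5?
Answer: √11912065/110 ≈ 31.376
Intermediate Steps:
f(T) = T²
r(B, d) = -27 (r(B, d) = -2 - 1*5² = -2 - 1*25 = -2 - 25 = -27)
n(L) = -337/220 (n(L) = 6/(-33) - 27/20 = 6*(-1/33) - 27*1/20 = -2/11 - 27/20 = -337/220)
√(n(-50) + (0 - 34*(-29))) = √(-337/220 + (0 - 34*(-29))) = √(-337/220 + (0 + 986)) = √(-337/220 + 986) = √(216583/220) = √11912065/110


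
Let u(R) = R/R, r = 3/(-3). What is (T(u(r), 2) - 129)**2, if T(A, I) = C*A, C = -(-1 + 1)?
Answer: 16641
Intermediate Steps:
C = 0 (C = -1*0 = 0)
r = -1 (r = 3*(-1/3) = -1)
u(R) = 1
T(A, I) = 0 (T(A, I) = 0*A = 0)
(T(u(r), 2) - 129)**2 = (0 - 129)**2 = (-129)**2 = 16641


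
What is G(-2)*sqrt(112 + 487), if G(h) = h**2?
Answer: 4*sqrt(599) ≈ 97.898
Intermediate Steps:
G(-2)*sqrt(112 + 487) = (-2)**2*sqrt(112 + 487) = 4*sqrt(599)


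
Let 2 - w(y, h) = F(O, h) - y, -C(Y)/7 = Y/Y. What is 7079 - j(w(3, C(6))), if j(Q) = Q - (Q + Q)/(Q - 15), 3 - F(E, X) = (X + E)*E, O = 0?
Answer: 91997/13 ≈ 7076.7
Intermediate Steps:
C(Y) = -7 (C(Y) = -7*Y/Y = -7*1 = -7)
F(E, X) = 3 - E*(E + X) (F(E, X) = 3 - (X + E)*E = 3 - (E + X)*E = 3 - E*(E + X))
w(y, h) = -1 + y (w(y, h) = 2 - ((3 - 1*0² - 1*0*h) - y) = 2 - ((3 - 1*0 + 0) - y) = 2 - ((3 + 0 + 0) - y) = 2 - (3 - y) = 2 + (-3 + y) = -1 + y)
j(Q) = Q - 2*Q/(-15 + Q)
7079 - j(w(3, C(6))) = 7079 - (-1 + 3)*(-17 + (-1 + 3))/(-15 + (-1 + 3)) = 7079 - 2*(-17 + 2)/(-15 + 2) = 7079 - 2*(-15)/(-13) = 7079 - 2*(-1)*(-15)/13 = 7079 - 1*30/13 = 7079 - 30/13 = 91997/13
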